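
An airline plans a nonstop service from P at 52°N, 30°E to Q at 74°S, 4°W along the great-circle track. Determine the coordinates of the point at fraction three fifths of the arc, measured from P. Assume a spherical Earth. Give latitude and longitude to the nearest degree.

≈ 24°S, 18°E

From cos δ = sin φ₁ sin φ₂ + cos φ₁ cos φ₂ cos Δλ, the central angle is δ ≈ 2.235 rad (128.1°).
Interpolate at f = 3/5 with slerp weights a = sin((1−f)δ)/sin δ ≈ 0.991, b = sin(fδ)/sin δ ≈ 1.237.
p = a·p₁ + b·p₂ ≈ (0.868, 0.281, -0.409); φ = arcsin(p_z) ≈ -24.12°, λ = atan2(p_y, p_x) ≈ 17.94°.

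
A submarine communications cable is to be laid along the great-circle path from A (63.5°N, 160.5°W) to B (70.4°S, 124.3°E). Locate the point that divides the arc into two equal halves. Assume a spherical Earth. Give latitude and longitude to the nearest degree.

Write both endpoints as unit vectors p₁, p₂ with components (cos φ cos λ, cos φ sin λ, sin φ).
The central angle between the endpoints is δ = arccos(p₁·p₂) ≈ 2.506 rad (143.6°).
Interpolate at f = 1/2 with slerp weights a = sin((1−f)δ)/sin δ ≈ 1.601, b = sin(fδ)/sin δ ≈ 1.601.
p = a·p₁ + b·p₂ ≈ (-0.976, 0.205, -0.075); φ = arcsin(p_z) ≈ -4.33°, λ = atan2(p_y, p_x) ≈ 168.13°.

≈ (4°S, 168°E)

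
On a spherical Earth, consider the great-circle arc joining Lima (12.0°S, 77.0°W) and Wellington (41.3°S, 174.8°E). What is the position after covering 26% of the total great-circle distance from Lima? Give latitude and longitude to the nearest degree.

≈ (28°S, 97°W)

Convert each endpoint to a unit vector on the sphere (x = cos φ cos λ, y = cos φ sin λ, z = sin φ).
The central angle between the endpoints is δ = arccos(p₁·p₂) ≈ 1.663 rad (95.3°).
Interpolate at f = 0.26 with slerp weights a = sin((1−f)δ)/sin δ ≈ 0.947, b = sin(fδ)/sin δ ≈ 0.421.
p = a·p₁ + b·p₂ ≈ (-0.107, -0.874, -0.475); φ = arcsin(p_z) ≈ -28.34°, λ = atan2(p_y, p_x) ≈ -96.95°.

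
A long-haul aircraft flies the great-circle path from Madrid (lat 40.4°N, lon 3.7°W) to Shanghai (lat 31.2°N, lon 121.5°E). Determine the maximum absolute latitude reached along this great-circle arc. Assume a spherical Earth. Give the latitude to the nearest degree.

≈ 58°N

The great circle lies in the plane with unit normal n̂ = (p₁ × p₂)/|p₁ × p₂|.
Here n̂_z ≈ +0.533; the vertex latitude is φ_max = arccos|n̂_z| ≈ 57.8°.
Check via Clairaut: cos φ_max = |cos φ₁| · sin C = cos(40.4°)·sin(44.4°) ≈ 0.533, again giving ≈ 57.8°.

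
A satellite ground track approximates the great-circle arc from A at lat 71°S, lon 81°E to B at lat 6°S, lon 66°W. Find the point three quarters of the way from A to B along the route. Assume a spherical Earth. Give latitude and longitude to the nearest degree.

The haversine formula gives a central angle δ ≈ 1.744 rad (99.9°) between the endpoints.
Interpolate at f = 3/4 with slerp weights a = sin((1−f)δ)/sin δ ≈ 0.429, b = sin(fδ)/sin δ ≈ 0.980.
p = a·p₁ + b·p₂ ≈ (0.418, -0.753, -0.508); φ = arcsin(p_z) ≈ -30.53°, λ = atan2(p_y, p_x) ≈ -60.94°.

≈ lat 31°S, lon 61°W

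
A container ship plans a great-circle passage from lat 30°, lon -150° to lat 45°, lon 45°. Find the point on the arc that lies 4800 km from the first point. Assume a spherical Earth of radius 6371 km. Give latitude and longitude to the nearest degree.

Convert each endpoint to a unit vector on the sphere (x = cos φ cos λ, y = cos φ sin λ, z = sin φ).
The central angle between the endpoints is δ = arccos(p₁·p₂) ≈ 1.811 rad (103.8°). The total great-circle distance is δ·R ≈ 1.811 × 6371 ≈ 11538 km, so the target fraction is f = 4800/11538 ≈ 0.416.
Interpolate at f ≈ 0.416 with slerp weights a = sin((1−f)δ)/sin δ ≈ 0.897, b = sin(fδ)/sin δ ≈ 0.704.
p = a·p₁ + b·p₂ ≈ (-0.321, -0.036, 0.947); φ = arcsin(p_z) ≈ 71.18°, λ = atan2(p_y, p_x) ≈ -173.55°.

≈ lat 71°, lon -174°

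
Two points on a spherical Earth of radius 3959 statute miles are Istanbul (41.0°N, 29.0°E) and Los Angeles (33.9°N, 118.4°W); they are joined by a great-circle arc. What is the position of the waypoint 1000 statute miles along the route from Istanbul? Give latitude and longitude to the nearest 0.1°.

Convert each endpoint to a unit vector on the sphere (x = cos φ cos λ, y = cos φ sin λ, z = sin φ).
The central angle between the endpoints is δ = arccos(p₁·p₂) ≈ 1.733 rad (99.3°). The total great-circle distance is δ·R ≈ 1.733 × 3959 ≈ 6862 mi, so the target fraction is f = 1000/6862 ≈ 0.146.
Interpolate at f ≈ 0.146 with slerp weights a = sin((1−f)δ)/sin δ ≈ 1.009, b = sin(fδ)/sin δ ≈ 0.253.
p = a·p₁ + b·p₂ ≈ (0.566, 0.184, 0.803); φ = arcsin(p_z) ≈ 53.45°, λ = atan2(p_y, p_x) ≈ 18.04°.

≈ 53.5°N, 18.0°E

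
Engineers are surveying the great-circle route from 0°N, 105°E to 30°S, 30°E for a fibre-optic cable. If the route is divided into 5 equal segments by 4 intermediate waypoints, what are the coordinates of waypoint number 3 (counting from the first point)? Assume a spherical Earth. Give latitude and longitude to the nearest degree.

≈ 22°S, 63°E

The haversine formula gives a central angle δ ≈ 1.345 rad (77.0°) between the endpoints.
Interpolate at f = 3/5 with slerp weights a = sin((1−f)δ)/sin δ ≈ 0.526, b = sin(fδ)/sin δ ≈ 0.741.
p = a·p₁ + b·p₂ ≈ (0.420, 0.829, -0.370); φ = arcsin(p_z) ≈ -21.75°, λ = atan2(p_y, p_x) ≈ 63.14°.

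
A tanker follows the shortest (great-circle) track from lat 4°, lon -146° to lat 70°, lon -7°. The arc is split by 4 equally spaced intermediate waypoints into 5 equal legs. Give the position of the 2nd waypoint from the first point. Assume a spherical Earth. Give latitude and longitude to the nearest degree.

The haversine formula gives a central angle δ ≈ 1.764 rad (101.1°) between the endpoints.
Interpolate at f = 2/5 with slerp weights a = sin((1−f)δ)/sin δ ≈ 0.888, b = sin(fδ)/sin δ ≈ 0.661.
p = a·p₁ + b·p₂ ≈ (-0.510, -0.523, 0.683); φ = arcsin(p_z) ≈ 43.07°, λ = atan2(p_y, p_x) ≈ -134.29°.

≈ lat 43°, lon -134°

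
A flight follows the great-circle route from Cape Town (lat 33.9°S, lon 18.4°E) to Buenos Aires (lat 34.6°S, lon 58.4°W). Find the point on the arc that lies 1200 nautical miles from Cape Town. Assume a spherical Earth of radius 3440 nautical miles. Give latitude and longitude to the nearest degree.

≈ lat 40°S, lon 6°W

Convert each endpoint to a unit vector on the sphere (x = cos φ cos λ, y = cos φ sin λ, z = sin φ).
The central angle between the endpoints is δ = arccos(p₁·p₂) ≈ 1.078 rad (61.8°). The total great-circle distance is δ·R ≈ 1.078 × 3440 ≈ 3710 nmi, so the target fraction is f = 1200/3710 ≈ 0.323.
Interpolate at f ≈ 0.323 with slerp weights a = sin((1−f)δ)/sin δ ≈ 0.756, b = sin(fδ)/sin δ ≈ 0.388.
p = a·p₁ + b·p₂ ≈ (0.763, -0.074, -0.642); φ = arcsin(p_z) ≈ -39.95°, λ = atan2(p_y, p_x) ≈ -5.52°.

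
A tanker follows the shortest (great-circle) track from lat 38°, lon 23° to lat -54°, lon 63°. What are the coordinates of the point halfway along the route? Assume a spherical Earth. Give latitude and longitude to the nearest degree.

Write both endpoints as unit vectors p₁, p₂ with components (cos φ cos λ, cos φ sin λ, sin φ).
The central angle between the endpoints is δ = arccos(p₁·p₂) ≈ 1.715 rad (98.2°).
Interpolate at f = 1/2 with slerp weights a = sin((1−f)δ)/sin δ ≈ 0.764, b = sin(fδ)/sin δ ≈ 0.764.
p = a·p₁ + b·p₂ ≈ (0.758, 0.635, -0.148); φ = arcsin(p_z) ≈ -8.49°, λ = atan2(p_y, p_x) ≈ 39.97°.

≈ lat -8°, lon 40°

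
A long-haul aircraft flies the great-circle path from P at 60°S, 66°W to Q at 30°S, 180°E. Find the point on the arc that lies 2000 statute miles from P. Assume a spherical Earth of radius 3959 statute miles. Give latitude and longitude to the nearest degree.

≈ 64°S, 130°W

Convert each endpoint to a unit vector on the sphere (x = cos φ cos λ, y = cos φ sin λ, z = sin φ).
The central angle between the endpoints is δ = arccos(p₁·p₂) ≈ 1.311 rad (75.1°). The total great-circle distance is δ·R ≈ 1.311 × 3959 ≈ 5190 mi, so the target fraction is f = 2000/5190 ≈ 0.385.
Interpolate at f ≈ 0.385 with slerp weights a = sin((1−f)δ)/sin δ ≈ 0.746, b = sin(fδ)/sin δ ≈ 0.501.
p = a·p₁ + b·p₂ ≈ (-0.282, -0.341, -0.897); φ = arcsin(p_z) ≈ -63.74°, λ = atan2(p_y, p_x) ≈ -129.58°.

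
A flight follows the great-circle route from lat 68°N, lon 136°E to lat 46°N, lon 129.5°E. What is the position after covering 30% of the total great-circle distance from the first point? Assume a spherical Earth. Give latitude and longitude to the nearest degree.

≈ lat 61°N, lon 133°E

Write both endpoints as unit vectors p₁, p₂ with components (cos φ cos λ, cos φ sin λ, sin φ).
The central angle between the endpoints is δ = arccos(p₁·p₂) ≈ 0.388 rad (22.3°).
Interpolate at f = 0.30 with slerp weights a = sin((1−f)δ)/sin δ ≈ 0.709, b = sin(fδ)/sin δ ≈ 0.307.
p = a·p₁ + b·p₂ ≈ (-0.327, 0.349, 0.878); φ = arcsin(p_z) ≈ 61.44°, λ = atan2(p_y, p_x) ≈ 133.11°.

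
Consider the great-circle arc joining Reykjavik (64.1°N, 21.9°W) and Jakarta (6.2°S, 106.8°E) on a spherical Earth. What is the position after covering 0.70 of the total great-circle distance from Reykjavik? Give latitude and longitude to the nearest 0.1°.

≈ 24.9°N, 93.9°E

Convert each endpoint to a unit vector on the sphere (x = cos φ cos λ, y = cos φ sin λ, z = sin φ).
The central angle between the endpoints is δ = arccos(p₁·p₂) ≈ 1.948 rad (111.6°).
Interpolate at f = 0.70 with slerp weights a = sin((1−f)δ)/sin δ ≈ 0.594, b = sin(fδ)/sin δ ≈ 1.053.
p = a·p₁ + b·p₂ ≈ (-0.062, 0.905, 0.420); φ = arcsin(p_z) ≈ 24.85°, λ = atan2(p_y, p_x) ≈ 93.91°.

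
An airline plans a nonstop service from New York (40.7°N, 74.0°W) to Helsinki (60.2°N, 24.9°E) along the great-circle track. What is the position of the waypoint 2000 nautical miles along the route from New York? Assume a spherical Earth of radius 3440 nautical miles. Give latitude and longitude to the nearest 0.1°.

From cos δ = sin φ₁ sin φ₂ + cos φ₁ cos φ₂ cos Δλ, the central angle is δ ≈ 1.038 rad (59.5°). The total great-circle distance is δ·R ≈ 1.038 × 3440 ≈ 3572 nmi, so the target fraction is f = 2000/3572 ≈ 0.560.
Interpolate at f ≈ 0.560 with slerp weights a = sin((1−f)δ)/sin δ ≈ 0.512, b = sin(fδ)/sin δ ≈ 0.637.
p = a·p₁ + b·p₂ ≈ (0.394, -0.240, 0.887); φ = arcsin(p_z) ≈ 62.51°, λ = atan2(p_y, p_x) ≈ -31.31°.

≈ (62.5°N, 31.3°W)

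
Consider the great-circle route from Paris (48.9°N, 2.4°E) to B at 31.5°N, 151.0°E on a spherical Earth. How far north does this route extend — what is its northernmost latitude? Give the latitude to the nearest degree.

≈ 73°N

The great circle lies in the plane with unit normal n̂ = (p₁ × p₂)/|p₁ × p₂|.
Here n̂_z ≈ +0.293; the vertex latitude is φ_max = arccos|n̂_z| ≈ 73.0°.
Check via Clairaut: cos φ_max = |cos φ₁| · sin C = cos(48.9°)·sin(26.5°) ≈ 0.293, again giving ≈ 73.0°.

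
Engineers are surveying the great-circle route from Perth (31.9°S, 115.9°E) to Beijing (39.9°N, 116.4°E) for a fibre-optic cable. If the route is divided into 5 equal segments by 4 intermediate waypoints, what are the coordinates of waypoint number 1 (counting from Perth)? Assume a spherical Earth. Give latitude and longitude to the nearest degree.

Convert each endpoint to a unit vector on the sphere (x = cos φ cos λ, y = cos φ sin λ, z = sin φ).
The central angle between the endpoints is δ = arccos(p₁·p₂) ≈ 1.253 rad (71.8°).
Interpolate at f = 1/5 with slerp weights a = sin((1−f)δ)/sin δ ≈ 0.887, b = sin(fδ)/sin δ ≈ 0.261.
p = a·p₁ + b·p₂ ≈ (-0.418, 0.857, -0.301); φ = arcsin(p_z) ≈ -17.54°, λ = atan2(p_y, p_x) ≈ 116.01°.

≈ (18°S, 116°E)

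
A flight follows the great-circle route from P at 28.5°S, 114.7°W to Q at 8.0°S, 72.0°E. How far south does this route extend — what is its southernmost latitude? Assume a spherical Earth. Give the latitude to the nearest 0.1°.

The great circle lies in the plane with unit normal n̂ = (p₁ × p₂)/|p₁ × p₂|.
Here n̂_z ≈ -0.168; the vertex latitude is φ_max = arccos|n̂_z| ≈ 80.3°.
Check via Clairaut: cos φ_max = |cos φ₁| · sin C = cos(28.5°)·sin(168.9°) ≈ 0.168, again giving ≈ 80.3°.

≈ 80.3°S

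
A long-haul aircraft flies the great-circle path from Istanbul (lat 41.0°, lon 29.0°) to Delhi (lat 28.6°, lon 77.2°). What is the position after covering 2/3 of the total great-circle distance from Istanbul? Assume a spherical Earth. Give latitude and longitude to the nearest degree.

Convert each endpoint to a unit vector on the sphere (x = cos φ cos λ, y = cos φ sin λ, z = sin φ).
The central angle between the endpoints is δ = arccos(p₁·p₂) ≈ 0.714 rad (40.9°).
Interpolate at f = 2/3 with slerp weights a = sin((1−f)δ)/sin δ ≈ 0.360, b = sin(fδ)/sin δ ≈ 0.700.
p = a·p₁ + b·p₂ ≈ (0.374, 0.731, 0.571); φ = arcsin(p_z) ≈ 34.83°, λ = atan2(p_y, p_x) ≈ 62.91°.

≈ lat 35°, lon 63°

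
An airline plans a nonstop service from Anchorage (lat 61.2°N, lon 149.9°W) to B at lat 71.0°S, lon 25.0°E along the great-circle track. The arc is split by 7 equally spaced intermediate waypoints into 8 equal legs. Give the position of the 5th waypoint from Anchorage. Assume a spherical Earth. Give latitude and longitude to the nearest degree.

≈ lat 45°S, lon 137°W

Write both endpoints as unit vectors p₁, p₂ with components (cos φ cos λ, cos φ sin λ, sin φ).
The central angle between the endpoints is δ = arccos(p₁·p₂) ≈ 2.967 rad (170.0°).
Interpolate at f = 5/8 with slerp weights a = sin((1−f)δ)/sin δ ≈ 5.161, b = sin(fδ)/sin δ ≈ 5.525.
p = a·p₁ + b·p₂ ≈ (-0.521, -0.487, -0.701); φ = arcsin(p_z) ≈ -44.52°, λ = atan2(p_y, p_x) ≈ -136.94°.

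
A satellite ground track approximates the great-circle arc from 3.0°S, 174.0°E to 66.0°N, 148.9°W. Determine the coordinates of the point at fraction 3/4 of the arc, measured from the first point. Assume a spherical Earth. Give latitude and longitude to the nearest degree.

≈ 50°N, 167°W

Convert each endpoint to a unit vector on the sphere (x = cos φ cos λ, y = cos φ sin λ, z = sin φ).
The central angle between the endpoints is δ = arccos(p₁·p₂) ≈ 1.291 rad (74.0°).
Interpolate at f = 3/4 with slerp weights a = sin((1−f)δ)/sin δ ≈ 0.330, b = sin(fδ)/sin δ ≈ 0.857.
p = a·p₁ + b·p₂ ≈ (-0.626, -0.146, 0.766); φ = arcsin(p_z) ≈ 49.98°, λ = atan2(p_y, p_x) ≈ -166.91°.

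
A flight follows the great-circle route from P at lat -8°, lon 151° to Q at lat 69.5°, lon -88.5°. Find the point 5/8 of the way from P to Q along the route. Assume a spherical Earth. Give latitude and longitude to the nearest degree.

Write both endpoints as unit vectors p₁, p₂ with components (cos φ cos λ, cos φ sin λ, sin φ).
The central angle between the endpoints is δ = arccos(p₁·p₂) ≈ 1.882 rad (107.8°).
Interpolate at f = 5/8 with slerp weights a = sin((1−f)δ)/sin δ ≈ 0.681, b = sin(fδ)/sin δ ≈ 0.970.
p = a·p₁ + b·p₂ ≈ (-0.581, -0.012, 0.814); φ = arcsin(p_z) ≈ 54.45°, λ = atan2(p_y, p_x) ≈ -178.78°.

≈ lat 54°, lon -179°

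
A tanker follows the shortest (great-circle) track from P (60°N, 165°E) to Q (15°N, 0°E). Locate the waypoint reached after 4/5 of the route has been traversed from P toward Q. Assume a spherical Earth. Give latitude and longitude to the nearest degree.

The haversine formula gives a central angle δ ≈ 1.816 rad (104.0°) between the endpoints.
Interpolate at f = 4/5 with slerp weights a = sin((1−f)δ)/sin δ ≈ 0.366, b = sin(fδ)/sin δ ≈ 1.024.
p = a·p₁ + b·p₂ ≈ (0.812, 0.047, 0.582); φ = arcsin(p_z) ≈ 35.59°, λ = atan2(p_y, p_x) ≈ 3.34°.

≈ (36°N, 3°E)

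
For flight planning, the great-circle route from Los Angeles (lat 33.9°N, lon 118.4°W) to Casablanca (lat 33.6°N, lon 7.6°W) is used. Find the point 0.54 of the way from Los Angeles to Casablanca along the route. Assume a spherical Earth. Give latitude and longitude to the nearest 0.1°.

≈ lat 49.5°N, lon 57.5°W

The haversine formula gives a central angle δ ≈ 1.508 rad (86.4°) between the endpoints.
Interpolate at f = 0.54 with slerp weights a = sin((1−f)δ)/sin δ ≈ 0.641, b = sin(fδ)/sin δ ≈ 0.729.
p = a·p₁ + b·p₂ ≈ (0.349, -0.548, 0.760); φ = arcsin(p_z) ≈ 49.50°, λ = atan2(p_y, p_x) ≈ -57.53°.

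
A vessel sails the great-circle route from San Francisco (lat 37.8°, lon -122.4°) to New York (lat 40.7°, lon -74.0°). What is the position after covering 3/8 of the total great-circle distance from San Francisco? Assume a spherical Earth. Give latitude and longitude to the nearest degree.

Write both endpoints as unit vectors p₁, p₂ with components (cos φ cos λ, cos φ sin λ, sin φ).
The central angle between the endpoints is δ = arccos(p₁·p₂) ≈ 0.648 rad (37.1°).
Interpolate at f = 3/8 with slerp weights a = sin((1−f)δ)/sin δ ≈ 0.653, b = sin(fδ)/sin δ ≈ 0.399.
p = a·p₁ + b·p₂ ≈ (-0.193, -0.726, 0.660); φ = arcsin(p_z) ≈ 41.30°, λ = atan2(p_y, p_x) ≈ -104.89°.

≈ lat 41°, lon -105°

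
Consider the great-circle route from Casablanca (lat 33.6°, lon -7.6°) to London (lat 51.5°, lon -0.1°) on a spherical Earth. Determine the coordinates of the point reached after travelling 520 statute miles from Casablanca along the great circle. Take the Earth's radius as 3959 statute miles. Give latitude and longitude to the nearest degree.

≈ lat 41°, lon -5°

The haversine formula gives a central angle δ ≈ 0.327 rad (18.7°) between the endpoints. The total great-circle distance is δ·R ≈ 0.327 × 3959 ≈ 1293 mi, so the target fraction is f = 520/1293 ≈ 0.402.
Interpolate at f ≈ 0.402 with slerp weights a = sin((1−f)δ)/sin δ ≈ 0.605, b = sin(fδ)/sin δ ≈ 0.408.
p = a·p₁ + b·p₂ ≈ (0.753, -0.067, 0.654); φ = arcsin(p_z) ≈ 40.86°, λ = atan2(p_y, p_x) ≈ -5.09°.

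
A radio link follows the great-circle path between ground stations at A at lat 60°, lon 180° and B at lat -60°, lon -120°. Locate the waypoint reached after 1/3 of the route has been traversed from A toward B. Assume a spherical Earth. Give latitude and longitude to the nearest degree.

≈ lat 21°, lon -156°

From cos δ = sin φ₁ sin φ₂ + cos φ₁ cos φ₂ cos Δλ, the central angle is δ ≈ 2.246 rad (128.7°).
Interpolate at f = 1/3 with slerp weights a = sin((1−f)δ)/sin δ ≈ 1.278, b = sin(fδ)/sin δ ≈ 0.872.
p = a·p₁ + b·p₂ ≈ (-0.857, -0.378, 0.351); φ = arcsin(p_z) ≈ 20.57°, λ = atan2(p_y, p_x) ≈ -156.22°.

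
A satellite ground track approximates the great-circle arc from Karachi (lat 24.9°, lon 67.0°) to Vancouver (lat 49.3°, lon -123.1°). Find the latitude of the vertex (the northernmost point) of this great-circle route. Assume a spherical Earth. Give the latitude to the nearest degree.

≈ 84°

The great circle lies in the plane with unit normal n̂ = (p₁ × p₂)/|p₁ × p₂|.
Here n̂_z ≈ +0.108; the vertex latitude is φ_max = arccos|n̂_z| ≈ 83.8°.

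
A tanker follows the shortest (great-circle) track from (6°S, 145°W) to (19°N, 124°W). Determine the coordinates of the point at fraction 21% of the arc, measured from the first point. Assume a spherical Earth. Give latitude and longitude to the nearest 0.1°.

≈ (0.7°S, 140.7°W)

Write both endpoints as unit vectors p₁, p₂ with components (cos φ cos λ, cos φ sin λ, sin φ).
The central angle between the endpoints is δ = arccos(p₁·p₂) ≈ 0.566 rad (32.5°).
Interpolate at f = 0.21 with slerp weights a = sin((1−f)δ)/sin δ ≈ 0.806, b = sin(fδ)/sin δ ≈ 0.221.
p = a·p₁ + b·p₂ ≈ (-0.774, -0.633, -0.012); φ = arcsin(p_z) ≈ -0.70°, λ = atan2(p_y, p_x) ≈ -140.70°.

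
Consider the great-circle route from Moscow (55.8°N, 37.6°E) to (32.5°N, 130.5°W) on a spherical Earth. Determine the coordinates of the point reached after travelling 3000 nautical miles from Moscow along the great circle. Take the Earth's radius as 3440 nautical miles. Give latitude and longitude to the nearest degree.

≈ (73°N, 115°W)

Write both endpoints as unit vectors p₁, p₂ with components (cos φ cos λ, cos φ sin λ, sin φ).
The central angle between the endpoints is δ = arccos(p₁·p₂) ≈ 1.590 rad (91.1°). The total great-circle distance is δ·R ≈ 1.590 × 3440 ≈ 5471 nmi, so the target fraction is f = 3000/5471 ≈ 0.548.
Interpolate at f ≈ 0.548 with slerp weights a = sin((1−f)δ)/sin δ ≈ 0.658, b = sin(fδ)/sin δ ≈ 0.766.
p = a·p₁ + b·p₂ ≈ (-0.126, -0.265, 0.956); φ = arcsin(p_z) ≈ 72.90°, λ = atan2(p_y, p_x) ≈ -115.46°.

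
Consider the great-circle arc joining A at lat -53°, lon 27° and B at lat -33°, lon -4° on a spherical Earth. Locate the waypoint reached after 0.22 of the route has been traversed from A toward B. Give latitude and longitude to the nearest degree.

≈ lat -49°, lon 18°

Write both endpoints as unit vectors p₁, p₂ with components (cos φ cos λ, cos φ sin λ, sin φ).
The central angle between the endpoints is δ = arccos(p₁·p₂) ≈ 0.520 rad (29.8°).
Interpolate at f = 0.22 with slerp weights a = sin((1−f)δ)/sin δ ≈ 0.794, b = sin(fδ)/sin δ ≈ 0.230.
p = a·p₁ + b·p₂ ≈ (0.618, 0.204, -0.759); φ = arcsin(p_z) ≈ -49.41°, λ = atan2(p_y, p_x) ≈ 18.23°.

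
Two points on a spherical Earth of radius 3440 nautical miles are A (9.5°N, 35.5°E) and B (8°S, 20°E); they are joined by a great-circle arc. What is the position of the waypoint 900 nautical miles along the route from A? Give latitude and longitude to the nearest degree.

≈ (2°S, 26°E)

From cos δ = sin φ₁ sin φ₂ + cos φ₁ cos φ₂ cos Δλ, the central angle is δ ≈ 0.407 rad (23.3°). The total great-circle distance is δ·R ≈ 0.407 × 3440 ≈ 1401 nmi, so the target fraction is f = 900/1401 ≈ 0.642.
Interpolate at f ≈ 0.642 with slerp weights a = sin((1−f)δ)/sin δ ≈ 0.366, b = sin(fδ)/sin δ ≈ 0.653.
p = a·p₁ + b·p₂ ≈ (0.902, 0.431, -0.030); φ = arcsin(p_z) ≈ -1.74°, λ = atan2(p_y, p_x) ≈ 25.54°.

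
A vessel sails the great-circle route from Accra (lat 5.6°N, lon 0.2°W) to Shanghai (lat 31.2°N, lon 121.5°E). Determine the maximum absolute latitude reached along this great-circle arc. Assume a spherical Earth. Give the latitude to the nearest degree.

The great circle lies in the plane with unit normal n̂ = (p₁ × p₂)/|p₁ × p₂|.
Here n̂_z ≈ +0.789; the vertex latitude is φ_max = arccos|n̂_z| ≈ 37.9°.
Check via Clairaut: cos φ_max = |cos φ₁| · sin C = cos(5.6°)·sin(52.5°) ≈ 0.789, again giving ≈ 37.9°.

≈ 38°N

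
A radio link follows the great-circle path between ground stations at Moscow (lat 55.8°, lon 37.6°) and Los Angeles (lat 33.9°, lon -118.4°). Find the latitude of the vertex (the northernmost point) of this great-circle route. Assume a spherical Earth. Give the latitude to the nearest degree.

The great circle lies in the plane with unit normal n̂ = (p₁ × p₂)/|p₁ × p₂|.
Here n̂_z ≈ -0.190; the vertex latitude is φ_max = arccos|n̂_z| ≈ 79.1°.
Check via Clairaut: cos φ_max = |cos φ₁| · sin C = cos(55.8°)·sin(19.7°) ≈ 0.190, again giving ≈ 79.1°.

≈ 79°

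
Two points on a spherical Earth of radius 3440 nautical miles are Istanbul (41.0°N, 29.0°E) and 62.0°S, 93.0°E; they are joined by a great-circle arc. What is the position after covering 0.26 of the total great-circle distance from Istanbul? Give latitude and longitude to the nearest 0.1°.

≈ 13.6°N, 42.8°E

Write both endpoints as unit vectors p₁, p₂ with components (cos φ cos λ, cos φ sin λ, sin φ).
The central angle between the endpoints is δ = arccos(p₁·p₂) ≈ 2.009 rad (115.1°).
Interpolate at f = 0.26 with slerp weights a = sin((1−f)δ)/sin δ ≈ 1.100, b = sin(fδ)/sin δ ≈ 0.551.
p = a·p₁ + b·p₂ ≈ (0.713, 0.661, 0.236); φ = arcsin(p_z) ≈ 13.62°, λ = atan2(p_y, p_x) ≈ 42.83°.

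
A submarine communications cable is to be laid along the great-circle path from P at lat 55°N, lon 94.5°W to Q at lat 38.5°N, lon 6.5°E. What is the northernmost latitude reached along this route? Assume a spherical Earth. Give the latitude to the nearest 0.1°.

≈ 60.9°N

The great circle lies in the plane with unit normal n̂ = (p₁ × p₂)/|p₁ × p₂|.
Here n̂_z ≈ +0.487; the vertex latitude is φ_max = arccos|n̂_z| ≈ 60.9°.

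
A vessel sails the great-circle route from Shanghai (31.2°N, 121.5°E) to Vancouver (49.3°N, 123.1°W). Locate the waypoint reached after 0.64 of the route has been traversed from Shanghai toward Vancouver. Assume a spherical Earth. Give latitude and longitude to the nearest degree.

≈ (59°N, 172°W)

Write both endpoints as unit vectors p₁, p₂ with components (cos φ cos λ, cos φ sin λ, sin φ).
The central angle between the endpoints is δ = arccos(p₁·p₂) ≈ 1.417 rad (81.2°).
Interpolate at f = 0.64 with slerp weights a = sin((1−f)δ)/sin δ ≈ 0.494, b = sin(fδ)/sin δ ≈ 0.797.
p = a·p₁ + b·p₂ ≈ (-0.505, -0.075, 0.860); φ = arcsin(p_z) ≈ 59.33°, λ = atan2(p_y, p_x) ≈ -171.54°.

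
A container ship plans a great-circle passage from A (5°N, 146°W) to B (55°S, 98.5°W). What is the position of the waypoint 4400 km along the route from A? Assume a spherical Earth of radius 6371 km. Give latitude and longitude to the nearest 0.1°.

Write both endpoints as unit vectors p₁, p₂ with components (cos φ cos λ, cos φ sin λ, sin φ).
The central angle between the endpoints is δ = arccos(p₁·p₂) ≈ 1.251 rad (71.7°). The total great-circle distance is δ·R ≈ 1.251 × 6371 ≈ 7968 km, so the target fraction is f = 4400/7968 ≈ 0.552.
Interpolate at f ≈ 0.552 with slerp weights a = sin((1−f)δ)/sin δ ≈ 0.560, b = sin(fδ)/sin δ ≈ 0.671.
p = a·p₁ + b·p₂ ≈ (-0.519, -0.692, -0.501); φ = arcsin(p_z) ≈ -30.06°, λ = atan2(p_y, p_x) ≈ -126.86°.

≈ (30.1°S, 126.9°W)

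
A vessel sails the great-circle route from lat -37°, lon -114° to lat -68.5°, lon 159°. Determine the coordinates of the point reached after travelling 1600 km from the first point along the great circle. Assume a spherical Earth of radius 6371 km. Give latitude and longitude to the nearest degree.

Write both endpoints as unit vectors p₁, p₂ with components (cos φ cos λ, cos φ sin λ, sin φ).
The central angle between the endpoints is δ = arccos(p₁·p₂) ≈ 0.958 rad (54.9°). The total great-circle distance is δ·R ≈ 0.958 × 6371 ≈ 6103 km, so the target fraction is f = 1600/6103 ≈ 0.262.
Interpolate at f ≈ 0.262 with slerp weights a = sin((1−f)δ)/sin δ ≈ 0.794, b = sin(fδ)/sin δ ≈ 0.304.
p = a·p₁ + b·p₂ ≈ (-0.362, -0.539, -0.760); φ = arcsin(p_z) ≈ -49.50°, λ = atan2(p_y, p_x) ≈ -123.86°.

≈ lat -50°, lon -124°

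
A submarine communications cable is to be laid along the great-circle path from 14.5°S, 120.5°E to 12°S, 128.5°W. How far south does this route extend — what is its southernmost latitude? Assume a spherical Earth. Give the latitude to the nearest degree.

≈ 23°S

The great circle lies in the plane with unit normal n̂ = (p₁ × p₂)/|p₁ × p₂|.
Here n̂_z ≈ +0.923; the vertex latitude is φ_max = arccos|n̂_z| ≈ 22.6°.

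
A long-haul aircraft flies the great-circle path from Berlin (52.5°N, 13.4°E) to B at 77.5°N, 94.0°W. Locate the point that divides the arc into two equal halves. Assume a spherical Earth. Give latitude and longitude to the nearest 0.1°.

The haversine formula gives a central angle δ ≈ 0.745 rad (42.7°) between the endpoints.
Interpolate at f = 1/2 with slerp weights a = sin((1−f)δ)/sin δ ≈ 0.537, b = sin(fδ)/sin δ ≈ 0.537.
p = a·p₁ + b·p₂ ≈ (0.310, -0.040, 0.950); φ = arcsin(p_z) ≈ 71.80°, λ = atan2(p_y, p_x) ≈ -7.39°.

≈ 71.8°N, 7.4°W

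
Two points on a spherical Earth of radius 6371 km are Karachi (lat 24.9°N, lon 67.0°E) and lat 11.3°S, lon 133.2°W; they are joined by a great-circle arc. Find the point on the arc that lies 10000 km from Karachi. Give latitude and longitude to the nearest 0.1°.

≈ lat 28.6°N, lon 171.5°E

Convert each endpoint to a unit vector on the sphere (x = cos φ cos λ, y = cos φ sin λ, z = sin φ).
The central angle between the endpoints is δ = arccos(p₁·p₂) ≈ 2.732 rad (156.5°). The total great-circle distance is δ·R ≈ 2.732 × 6371 ≈ 17405 km, so the target fraction is f = 10000/17405 ≈ 0.575.
Interpolate at f ≈ 0.575 with slerp weights a = sin((1−f)δ)/sin δ ≈ 2.304, b = sin(fδ)/sin δ ≈ 2.511.
p = a·p₁ + b·p₂ ≈ (-0.869, 0.129, 0.478); φ = arcsin(p_z) ≈ 28.56°, λ = atan2(p_y, p_x) ≈ 171.55°.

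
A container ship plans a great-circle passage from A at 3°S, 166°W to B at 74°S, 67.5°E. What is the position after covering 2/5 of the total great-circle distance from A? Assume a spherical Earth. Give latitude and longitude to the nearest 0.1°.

≈ 40.4°S, 176.5°W

From cos δ = sin φ₁ sin φ₂ + cos φ₁ cos φ₂ cos Δλ, the central angle is δ ≈ 1.684 rad (96.5°).
Interpolate at f = 2/5 with slerp weights a = sin((1−f)δ)/sin δ ≈ 0.853, b = sin(fδ)/sin δ ≈ 0.628.
p = a·p₁ + b·p₂ ≈ (-0.760, -0.046, -0.648); φ = arcsin(p_z) ≈ -40.41°, λ = atan2(p_y, p_x) ≈ -176.53°.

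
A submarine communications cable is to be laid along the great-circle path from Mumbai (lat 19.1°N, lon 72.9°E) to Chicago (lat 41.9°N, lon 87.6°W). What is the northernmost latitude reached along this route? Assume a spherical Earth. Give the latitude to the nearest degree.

The great circle lies in the plane with unit normal n̂ = (p₁ × p₂)/|p₁ × p₂|.
Here n̂_z ≈ -0.262; the vertex latitude is φ_max = arccos|n̂_z| ≈ 74.8°.
Check via Clairaut: cos φ_max = |cos φ₁| · sin C = cos(19.1°)·sin(16.1°) ≈ 0.262, again giving ≈ 74.8°.

≈ 75°N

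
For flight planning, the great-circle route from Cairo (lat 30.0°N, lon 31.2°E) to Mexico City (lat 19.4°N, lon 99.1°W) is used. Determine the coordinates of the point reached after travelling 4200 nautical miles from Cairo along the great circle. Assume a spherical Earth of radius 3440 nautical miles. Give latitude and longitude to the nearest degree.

Write both endpoints as unit vectors p₁, p₂ with components (cos φ cos λ, cos φ sin λ, sin φ).
The central angle between the endpoints is δ = arccos(p₁·p₂) ≈ 1.941 rad (111.2°). The total great-circle distance is δ·R ≈ 1.941 × 3440 ≈ 6679 nmi, so the target fraction is f = 4200/6679 ≈ 0.629.
Interpolate at f ≈ 0.629 with slerp weights a = sin((1−f)δ)/sin δ ≈ 0.708, b = sin(fδ)/sin δ ≈ 1.008.
p = a·p₁ + b·p₂ ≈ (0.374, -0.621, 0.689); φ = arcsin(p_z) ≈ 43.53°, λ = atan2(p_y, p_x) ≈ -58.94°.

≈ lat 44°N, lon 59°W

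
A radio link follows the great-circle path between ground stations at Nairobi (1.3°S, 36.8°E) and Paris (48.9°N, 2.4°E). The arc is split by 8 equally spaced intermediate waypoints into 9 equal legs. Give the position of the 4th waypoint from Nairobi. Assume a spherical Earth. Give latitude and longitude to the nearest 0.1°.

Convert each endpoint to a unit vector on the sphere (x = cos φ cos λ, y = cos φ sin λ, z = sin φ).
The central angle between the endpoints is δ = arccos(p₁·p₂) ≈ 1.018 rad (58.3°).
Interpolate at f = 4/9 with slerp weights a = sin((1−f)δ)/sin δ ≈ 0.630, b = sin(fδ)/sin δ ≈ 0.514.
p = a·p₁ + b·p₂ ≈ (0.841, 0.391, 0.373); φ = arcsin(p_z) ≈ 21.89°, λ = atan2(p_y, p_x) ≈ 24.94°.

≈ 21.9°N, 24.9°E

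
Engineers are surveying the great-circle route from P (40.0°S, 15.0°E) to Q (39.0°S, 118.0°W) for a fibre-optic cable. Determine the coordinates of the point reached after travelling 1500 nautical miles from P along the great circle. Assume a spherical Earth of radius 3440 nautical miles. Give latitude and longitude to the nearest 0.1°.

≈ (58.1°S, 12.0°W)

The haversine formula gives a central angle δ ≈ 1.572 rad (90.1°) between the endpoints. The total great-circle distance is δ·R ≈ 1.572 × 3440 ≈ 5409 nmi, so the target fraction is f = 1500/5409 ≈ 0.277.
Interpolate at f ≈ 0.277 with slerp weights a = sin((1−f)δ)/sin δ ≈ 0.907, b = sin(fδ)/sin δ ≈ 0.422.
p = a·p₁ + b·p₂ ≈ (0.517, -0.110, -0.849); φ = arcsin(p_z) ≈ -58.09°, λ = atan2(p_y, p_x) ≈ -12.01°.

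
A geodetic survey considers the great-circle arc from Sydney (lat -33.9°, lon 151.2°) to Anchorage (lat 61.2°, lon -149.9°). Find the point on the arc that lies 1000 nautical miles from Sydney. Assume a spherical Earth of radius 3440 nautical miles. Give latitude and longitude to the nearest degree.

≈ lat -19°, lon 159°

From cos δ = sin φ₁ sin φ₂ + cos φ₁ cos φ₂ cos Δλ, the central angle is δ ≈ 1.857 rad (106.4°). The total great-circle distance is δ·R ≈ 1.857 × 3440 ≈ 6388 nmi, so the target fraction is f = 1000/6388 ≈ 0.157.
Interpolate at f ≈ 0.157 with slerp weights a = sin((1−f)δ)/sin δ ≈ 1.042, b = sin(fδ)/sin δ ≈ 0.299.
p = a·p₁ + b·p₂ ≈ (-0.883, 0.345, -0.320); φ = arcsin(p_z) ≈ -18.64°, λ = atan2(p_y, p_x) ≈ 158.67°.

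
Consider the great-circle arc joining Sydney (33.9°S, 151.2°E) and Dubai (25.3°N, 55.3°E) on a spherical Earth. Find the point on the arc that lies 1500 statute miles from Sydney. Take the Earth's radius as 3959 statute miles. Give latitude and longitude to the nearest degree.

Convert each endpoint to a unit vector on the sphere (x = cos φ cos λ, y = cos φ sin λ, z = sin φ).
The central angle between the endpoints is δ = arccos(p₁·p₂) ≈ 1.892 rad (108.4°). The total great-circle distance is δ·R ≈ 1.892 × 3959 ≈ 7490 mi, so the target fraction is f = 1500/7490 ≈ 0.200.
Interpolate at f ≈ 0.200 with slerp weights a = sin((1−f)δ)/sin δ ≈ 1.052, b = sin(fδ)/sin δ ≈ 0.390.
p = a·p₁ + b·p₂ ≈ (-0.565, 0.710, -0.420); φ = arcsin(p_z) ≈ -24.85°, λ = atan2(p_y, p_x) ≈ 128.48°.

≈ 25°S, 128°E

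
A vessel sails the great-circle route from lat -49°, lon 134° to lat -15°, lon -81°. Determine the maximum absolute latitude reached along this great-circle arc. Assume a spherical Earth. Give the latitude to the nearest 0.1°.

≈ -67.4°

The great circle lies in the plane with unit normal n̂ = (p₁ × p₂)/|p₁ × p₂|.
Here n̂_z ≈ +0.384; the vertex latitude is φ_max = arccos|n̂_z| ≈ 67.4°.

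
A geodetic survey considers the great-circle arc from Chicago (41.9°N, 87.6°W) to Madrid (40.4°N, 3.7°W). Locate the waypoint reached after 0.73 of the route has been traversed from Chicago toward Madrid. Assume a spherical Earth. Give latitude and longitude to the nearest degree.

≈ 47°N, 24°W

Write both endpoints as unit vectors p₁, p₂ with components (cos φ cos λ, cos φ sin λ, sin φ).
The central angle between the endpoints is δ = arccos(p₁·p₂) ≈ 1.055 rad (60.5°).
Interpolate at f = 0.73 with slerp weights a = sin((1−f)δ)/sin δ ≈ 0.323, b = sin(fδ)/sin δ ≈ 0.800.
p = a·p₁ + b·p₂ ≈ (0.618, -0.280, 0.735); φ = arcsin(p_z) ≈ 47.27°, λ = atan2(p_y, p_x) ≈ -24.33°.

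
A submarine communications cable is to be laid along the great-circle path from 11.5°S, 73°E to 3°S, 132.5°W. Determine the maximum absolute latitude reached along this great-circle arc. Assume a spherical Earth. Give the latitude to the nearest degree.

The great circle lies in the plane with unit normal n̂ = (p₁ × p₂)/|p₁ × p₂|.
Here n̂_z ≈ +0.863; the vertex latitude is φ_max = arccos|n̂_z| ≈ 30.3°.
Check via Clairaut: cos φ_max = |cos φ₁| · sin C = cos(11.5°)·sin(118.2°) ≈ 0.863, again giving ≈ 30.3°.

≈ 30°S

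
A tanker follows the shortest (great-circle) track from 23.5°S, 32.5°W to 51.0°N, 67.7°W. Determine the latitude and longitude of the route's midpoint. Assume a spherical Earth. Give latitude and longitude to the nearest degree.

≈ 14°N, 47°W

The haversine formula gives a central angle δ ≈ 1.408 rad (80.7°) between the endpoints.
Interpolate at f = 1/2 with slerp weights a = sin((1−f)δ)/sin δ ≈ 0.656, b = sin(fδ)/sin δ ≈ 0.656.
p = a·p₁ + b·p₂ ≈ (0.664, -0.705, 0.248); φ = arcsin(p_z) ≈ 14.37°, λ = atan2(p_y, p_x) ≈ -46.72°.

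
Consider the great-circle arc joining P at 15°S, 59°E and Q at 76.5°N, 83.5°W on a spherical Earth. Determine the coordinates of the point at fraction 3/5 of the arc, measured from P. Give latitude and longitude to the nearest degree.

≈ 53°N, 45°E

Convert each endpoint to a unit vector on the sphere (x = cos φ cos λ, y = cos φ sin λ, z = sin φ).
The central angle between the endpoints is δ = arccos(p₁·p₂) ≈ 2.016 rad (115.5°).
Interpolate at f = 3/5 with slerp weights a = sin((1−f)δ)/sin δ ≈ 0.800, b = sin(fδ)/sin δ ≈ 1.036.
p = a·p₁ + b·p₂ ≈ (0.425, 0.422, 0.801); φ = arcsin(p_z) ≈ 53.21°, λ = atan2(p_y, p_x) ≈ 44.76°.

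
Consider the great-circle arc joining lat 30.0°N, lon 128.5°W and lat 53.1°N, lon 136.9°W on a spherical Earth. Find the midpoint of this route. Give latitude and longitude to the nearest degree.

≈ lat 42°N, lon 132°W

The haversine formula gives a central angle δ ≈ 0.417 rad (23.9°) between the endpoints.
Interpolate at f = 1/2 with slerp weights a = sin((1−f)δ)/sin δ ≈ 0.511, b = sin(fδ)/sin δ ≈ 0.511.
p = a·p₁ + b·p₂ ≈ (-0.500, -0.556, 0.664); φ = arcsin(p_z) ≈ 41.62°, λ = atan2(p_y, p_x) ≈ -131.94°.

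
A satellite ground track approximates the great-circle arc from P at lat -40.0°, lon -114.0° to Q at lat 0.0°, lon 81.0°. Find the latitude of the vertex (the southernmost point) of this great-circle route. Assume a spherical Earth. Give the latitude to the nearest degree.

The great circle lies in the plane with unit normal n̂ = (p₁ × p₂)/|p₁ × p₂|.
Here n̂_z ≈ -0.295; the vertex latitude is φ_max = arccos|n̂_z| ≈ 72.9°.
Check via Clairaut: cos φ_max = |cos φ₁| · sin C = cos(40.0°)·sin(157.4°) ≈ 0.295, again giving ≈ 72.9°.

≈ -73°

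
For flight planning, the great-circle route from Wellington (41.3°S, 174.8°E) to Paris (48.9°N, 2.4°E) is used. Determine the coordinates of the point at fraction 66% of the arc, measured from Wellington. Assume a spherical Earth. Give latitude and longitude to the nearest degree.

≈ 57°N, 109°E

The haversine formula gives a central angle δ ≈ 2.979 rad (170.7°) between the endpoints.
Interpolate at f = 0.66 with slerp weights a = sin((1−f)δ)/sin δ ≈ 5.254, b = sin(fδ)/sin δ ≈ 5.715.
p = a·p₁ + b·p₂ ≈ (-0.178, 0.515, 0.839); φ = arcsin(p_z) ≈ 56.98°, λ = atan2(p_y, p_x) ≈ 109.04°.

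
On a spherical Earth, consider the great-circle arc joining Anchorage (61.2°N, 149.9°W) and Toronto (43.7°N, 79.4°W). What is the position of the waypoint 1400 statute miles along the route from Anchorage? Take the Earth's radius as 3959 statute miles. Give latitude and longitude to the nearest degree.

Write both endpoints as unit vectors p₁, p₂ with components (cos φ cos λ, cos φ sin λ, sin φ).
The central angle between the endpoints is δ = arccos(p₁·p₂) ≈ 0.765 rad (43.8°). The total great-circle distance is δ·R ≈ 0.765 × 3959 ≈ 3027 mi, so the target fraction is f = 1400/3027 ≈ 0.463.
Interpolate at f ≈ 0.463 with slerp weights a = sin((1−f)δ)/sin δ ≈ 0.577, b = sin(fδ)/sin δ ≈ 0.500.
p = a·p₁ + b·p₂ ≈ (-0.174, -0.495, 0.851); φ = arcsin(p_z) ≈ 58.36°, λ = atan2(p_y, p_x) ≈ -109.37°.

≈ (58°N, 109°W)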